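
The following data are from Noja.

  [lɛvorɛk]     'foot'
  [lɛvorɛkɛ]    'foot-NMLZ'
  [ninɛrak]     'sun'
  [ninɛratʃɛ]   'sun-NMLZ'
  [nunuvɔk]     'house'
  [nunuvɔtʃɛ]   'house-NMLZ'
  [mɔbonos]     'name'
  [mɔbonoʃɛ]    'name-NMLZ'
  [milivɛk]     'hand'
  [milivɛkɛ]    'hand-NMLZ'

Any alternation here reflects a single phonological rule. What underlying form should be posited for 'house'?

The stem for 'house' ends in [k] in [nunuvɔk] but [tʃ] in [nunuvɔtʃɛ].
If /k/ were underlying and a rule turned it into [tʃ] before the NMLZ suffix, 'hand' would also alternate; but it has [k] in both [milivɛk] and [milivɛkɛ].
Therefore /tʃ/ is basic and [k] is derived by depalatalization (palato-alveolar /tʃ/ and /ʃ/ become [k] and [s] when no front vowel follows).
The underlying form of 'house' is therefore /nunuvɔtʃ/.

/nunuvɔtʃ/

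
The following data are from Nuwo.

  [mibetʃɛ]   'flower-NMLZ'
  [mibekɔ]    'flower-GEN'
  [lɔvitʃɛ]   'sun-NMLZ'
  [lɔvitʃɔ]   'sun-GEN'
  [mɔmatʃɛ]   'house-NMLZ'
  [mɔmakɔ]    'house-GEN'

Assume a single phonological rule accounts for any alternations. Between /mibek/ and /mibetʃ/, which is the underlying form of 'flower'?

/mibek/

The root 'flower' surfaces as [mibetʃɛ] and [mibekɔ], with a stem-final [tʃ] ~ [k] alternation.
But 'sun' keeps [tʃ] in both environments ([lɔvitʃɛ], [lɔvitʃɔ]), so there is no rule changing /tʃ/ to [k] before the GEN suffix.
So /k/ is underlying, and a rule of palatalization before a front vowel — /k/ becomes palato-alveolar [tʃ] before a front vowel — gives [tʃ].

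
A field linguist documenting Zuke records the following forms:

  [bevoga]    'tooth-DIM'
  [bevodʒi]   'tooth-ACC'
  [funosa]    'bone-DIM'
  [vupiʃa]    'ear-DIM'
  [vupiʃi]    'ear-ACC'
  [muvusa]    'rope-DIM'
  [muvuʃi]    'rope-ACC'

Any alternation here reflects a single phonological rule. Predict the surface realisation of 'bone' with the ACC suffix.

[funoʃi]

'rope' shows [s] ~ [ʃ] at the end of the stem ([muvusa] vs [muvuʃi]).
The stem 'ear' ([vupiʃa], [vupiʃi]) shows [ʃ] unchanged in both environments, so [ʃ] cannot be basic with [s] derived before the DIM suffix.
The alternation reflects palatalization before a front vowel: /g/ and /s/ become palato-alveolar [dʒ] and [ʃ] before a front vowel. /s/ is underlying.
From [funosa] the stem 'bone' is /funos/; before a front vowel this yields [funoʃi].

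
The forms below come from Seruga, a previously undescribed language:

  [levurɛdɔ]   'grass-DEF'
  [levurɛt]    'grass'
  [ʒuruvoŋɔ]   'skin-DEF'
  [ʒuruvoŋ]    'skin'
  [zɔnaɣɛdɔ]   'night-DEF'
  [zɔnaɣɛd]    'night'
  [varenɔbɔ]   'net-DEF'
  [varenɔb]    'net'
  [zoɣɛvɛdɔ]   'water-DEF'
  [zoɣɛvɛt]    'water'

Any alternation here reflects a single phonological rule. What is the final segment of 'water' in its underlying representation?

In [zoɣɛvɛdɔ] and [zoɣɛvɛt] the final segment of 'water' alternates: [d] ~ [t].
But 'night' keeps [d] in both environments ([zɔnaɣɛdɔ], [zɔnaɣɛd]), so there is no rule changing /d/ to [t] in isolation.
The underlying segment must be /t/; voiceless stops become voiced between vowels, yielding [d] there.

/t/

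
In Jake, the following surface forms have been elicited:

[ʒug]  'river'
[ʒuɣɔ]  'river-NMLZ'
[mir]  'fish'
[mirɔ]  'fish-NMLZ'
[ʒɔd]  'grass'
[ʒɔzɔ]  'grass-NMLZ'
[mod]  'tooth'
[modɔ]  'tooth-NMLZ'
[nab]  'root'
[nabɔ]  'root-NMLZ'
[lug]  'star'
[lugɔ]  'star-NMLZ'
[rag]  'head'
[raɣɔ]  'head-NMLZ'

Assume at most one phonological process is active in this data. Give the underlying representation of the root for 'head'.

The stem for 'head' ends in [g] in [rag] but [ɣ] in [raɣɔ].
The stem 'star' ([lug], [lugɔ]) shows [g] unchanged in both environments, so [g] cannot be basic with [ɣ] derived before the NMLZ suffix.
Therefore /ɣ/ is basic and [g] is derived by word-final hardening (voiced fricatives become stops word-finally).
Hence 'head' is /raɣ/ underlyingly.

/raɣ/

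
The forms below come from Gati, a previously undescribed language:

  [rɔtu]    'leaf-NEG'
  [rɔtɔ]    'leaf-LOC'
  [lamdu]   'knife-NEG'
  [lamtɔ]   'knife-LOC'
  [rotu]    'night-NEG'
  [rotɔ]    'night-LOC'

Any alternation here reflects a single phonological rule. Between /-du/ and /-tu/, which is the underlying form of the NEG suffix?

The NEG morpheme has two allomorphs, [-du] and [-tu].
By contrast the LOC suffix keeps its initial [t] throughout — that segment must be underlying.
The NEG suffix is therefore /-du/ underlyingly, with post-vocalic devoicing: voiced stops become voiceless after a vowel.

/-du/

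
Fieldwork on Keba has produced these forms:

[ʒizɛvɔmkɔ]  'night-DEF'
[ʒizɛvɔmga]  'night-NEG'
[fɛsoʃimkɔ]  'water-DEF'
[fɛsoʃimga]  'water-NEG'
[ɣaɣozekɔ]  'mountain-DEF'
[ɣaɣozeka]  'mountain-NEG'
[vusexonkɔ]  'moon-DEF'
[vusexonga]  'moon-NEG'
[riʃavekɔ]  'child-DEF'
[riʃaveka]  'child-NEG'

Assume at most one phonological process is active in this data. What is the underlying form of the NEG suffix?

/-ga/

The NEG suffix surfaces as [-ga] and [-ka], depending on the final segment of the stem.
The DEF suffix, which begins with [k], is invariant after every stem; so [k] is not altered by any rule here.
So the underlying form is /-ga/, and voiced stops become voiceless after a vowel.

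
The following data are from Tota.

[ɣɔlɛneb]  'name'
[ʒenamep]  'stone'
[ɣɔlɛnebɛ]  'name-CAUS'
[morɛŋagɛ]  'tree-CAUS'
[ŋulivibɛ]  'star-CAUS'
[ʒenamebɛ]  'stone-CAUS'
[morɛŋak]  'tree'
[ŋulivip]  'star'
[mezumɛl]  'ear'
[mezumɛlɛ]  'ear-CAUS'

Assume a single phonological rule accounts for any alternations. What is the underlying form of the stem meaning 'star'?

/ŋulivip/

The root 'star' surfaces as [ŋulivip] and [ŋulivibɛ], with a stem-final [p] ~ [b] alternation.
If /b/ were underlying and a rule turned it into [p] in isolation, 'name' would also alternate; but it has [b] in both [ɣɔlɛneb] and [ɣɔlɛnebɛ].
Therefore /p/ is basic and [b] is derived by intervocalic voicing (voiceless stops become voiced between vowels).
Hence 'star' is /ŋulivip/ underlyingly.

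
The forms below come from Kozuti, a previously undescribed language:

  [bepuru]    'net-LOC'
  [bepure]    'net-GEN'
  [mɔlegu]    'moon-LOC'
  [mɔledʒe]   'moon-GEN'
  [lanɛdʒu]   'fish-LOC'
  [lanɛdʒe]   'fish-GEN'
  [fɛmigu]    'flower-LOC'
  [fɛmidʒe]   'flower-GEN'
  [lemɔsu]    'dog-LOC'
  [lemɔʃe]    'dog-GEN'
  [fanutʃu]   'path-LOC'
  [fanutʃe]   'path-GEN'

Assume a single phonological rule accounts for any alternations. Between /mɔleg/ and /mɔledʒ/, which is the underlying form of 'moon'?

/mɔleg/

The root 'moon' surfaces as [mɔlegu] and [mɔledʒe], with a stem-final [g] ~ [dʒ] alternation.
If /dʒ/ were underlying and a rule turned it into [g] before the LOC suffix, 'fish' would also alternate; but it has [dʒ] in both [lanɛdʒu] and [lanɛdʒe].
The alternation reflects palatalization before a front vowel: /g/ and /s/ become palato-alveolar [dʒ] and [ʃ] before a front vowel. /g/ is underlying.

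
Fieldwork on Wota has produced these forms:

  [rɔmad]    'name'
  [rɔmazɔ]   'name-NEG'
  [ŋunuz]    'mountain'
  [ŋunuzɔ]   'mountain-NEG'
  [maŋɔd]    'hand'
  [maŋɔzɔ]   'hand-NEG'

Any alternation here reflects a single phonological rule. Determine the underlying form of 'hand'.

/maŋɔd/

'hand' shows [d] ~ [z] at the end of the stem ([maŋɔd] vs [maŋɔzɔ]).
The stem 'mountain' ([ŋunuz], [ŋunuzɔ]) shows [z] unchanged in both environments, so [z] cannot be basic with [d] derived in isolation.
Therefore /d/ is basic and [z] is derived by intervocalic spirantization (voiced stops become fricatives between vowels).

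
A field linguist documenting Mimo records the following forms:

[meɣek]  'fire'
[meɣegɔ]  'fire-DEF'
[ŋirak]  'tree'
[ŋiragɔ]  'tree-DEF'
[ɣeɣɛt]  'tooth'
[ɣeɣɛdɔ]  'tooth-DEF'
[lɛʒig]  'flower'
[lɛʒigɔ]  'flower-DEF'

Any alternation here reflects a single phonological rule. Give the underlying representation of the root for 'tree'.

The root 'tree' surfaces as [ŋirak] and [ŋiragɔ], with a stem-final [k] ~ [g] alternation.
The stem 'flower' ([lɛʒig], [lɛʒigɔ]) shows [g] unchanged in both environments, so [g] cannot be basic with [k] derived in isolation.
The underlying segment must be /k/; voiceless stops become voiced between vowels, yielding [g] there.

/ŋirak/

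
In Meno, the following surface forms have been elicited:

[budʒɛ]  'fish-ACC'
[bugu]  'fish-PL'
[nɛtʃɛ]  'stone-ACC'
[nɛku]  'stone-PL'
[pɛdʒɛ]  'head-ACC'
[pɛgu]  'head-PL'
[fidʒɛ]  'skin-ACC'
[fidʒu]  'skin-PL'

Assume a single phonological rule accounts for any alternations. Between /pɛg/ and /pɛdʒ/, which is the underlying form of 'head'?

The stem for 'head' ends in [dʒ] in [pɛdʒɛ] but [g] in [pɛgu].
If /dʒ/ were underlying and a rule turned it into [g] before the PL suffix, 'skin' would also alternate; but it has [dʒ] in both [fidʒɛ] and [fidʒu].
The alternation reflects palatalization before a front vowel: /k/ and /g/ become palato-alveolar [tʃ] and [dʒ] before a front vowel. /g/ is underlying.

/pɛg/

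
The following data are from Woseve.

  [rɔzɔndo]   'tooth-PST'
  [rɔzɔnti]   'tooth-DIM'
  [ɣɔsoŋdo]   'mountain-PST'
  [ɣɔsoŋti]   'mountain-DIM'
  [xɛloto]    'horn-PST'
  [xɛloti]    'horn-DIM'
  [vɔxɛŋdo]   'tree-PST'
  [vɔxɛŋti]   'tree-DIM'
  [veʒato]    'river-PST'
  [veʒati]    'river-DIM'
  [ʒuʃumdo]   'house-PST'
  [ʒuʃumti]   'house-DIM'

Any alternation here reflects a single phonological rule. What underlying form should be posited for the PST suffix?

The PST morpheme has two allomorphs, [-do] and [-to].
By contrast the DIM suffix keeps its initial [t] throughout — that segment must be underlying.
So the underlying form is /-do/, and voiced stops become voiceless after a vowel.

/-do/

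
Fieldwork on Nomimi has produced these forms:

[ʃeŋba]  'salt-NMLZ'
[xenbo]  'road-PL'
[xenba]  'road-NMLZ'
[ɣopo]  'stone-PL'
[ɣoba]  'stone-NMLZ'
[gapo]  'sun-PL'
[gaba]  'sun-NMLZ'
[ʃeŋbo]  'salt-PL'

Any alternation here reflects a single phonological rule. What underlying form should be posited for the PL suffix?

The PL suffix surfaces as [-bo] and [-po], depending on the final segment of the stem.
By contrast the NMLZ suffix keeps its initial [b] throughout — that segment must be underlying.
The PL suffix is therefore /-po/ underlyingly, with post-nasal voicing: voiceless stops become voiced after a nasal.

/-po/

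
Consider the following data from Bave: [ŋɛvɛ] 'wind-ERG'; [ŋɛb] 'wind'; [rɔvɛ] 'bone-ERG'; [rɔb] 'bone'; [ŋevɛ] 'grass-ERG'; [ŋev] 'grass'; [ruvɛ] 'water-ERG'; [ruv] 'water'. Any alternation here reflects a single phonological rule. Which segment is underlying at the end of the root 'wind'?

The stem for 'wind' ends in [v] in [ŋɛvɛ] but [b] in [ŋɛb].
But 'water' keeps [v] in both environments ([ruvɛ], [ruv]), so there is no rule changing /v/ to [b] in isolation.
The alternation reflects intervocalic spirantization: voiced stops become fricatives between vowels. /b/ is underlying.

/b/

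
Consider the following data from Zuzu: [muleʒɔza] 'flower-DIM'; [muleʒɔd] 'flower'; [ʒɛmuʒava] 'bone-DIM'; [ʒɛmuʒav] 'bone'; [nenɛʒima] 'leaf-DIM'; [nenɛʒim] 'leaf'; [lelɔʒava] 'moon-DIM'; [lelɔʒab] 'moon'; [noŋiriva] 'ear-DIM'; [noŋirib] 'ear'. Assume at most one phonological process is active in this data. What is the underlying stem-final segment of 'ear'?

'ear' shows [v] ~ [b] at the end of the stem ([noŋiriva] vs [noŋirib]).
If /v/ were underlying and a rule turned it into [b] in isolation, 'bone' would also alternate; but it has [v] in both [ʒɛmuʒava] and [ʒɛmuʒav].
So /b/ is underlying, and a rule of intervocalic spirantization — voiced stops become fricatives between vowels — gives [v].

/b/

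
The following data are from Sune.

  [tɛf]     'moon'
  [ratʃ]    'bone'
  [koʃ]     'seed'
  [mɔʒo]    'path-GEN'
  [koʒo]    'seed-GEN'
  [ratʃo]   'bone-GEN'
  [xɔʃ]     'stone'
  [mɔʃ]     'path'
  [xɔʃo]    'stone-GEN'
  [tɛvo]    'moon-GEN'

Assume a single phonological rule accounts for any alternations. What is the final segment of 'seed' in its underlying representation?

The root 'seed' surfaces as [koʃ] and [koʒo], with a stem-final [ʃ] ~ [ʒ] alternation.
But 'stone' keeps [ʃ] in both environments ([xɔʃ], [xɔʃo]), so there is no rule changing /ʃ/ to [ʒ] before the GEN suffix.
The underlying segment must be /ʒ/; voiced obstruents become voiceless word-finally, yielding [ʃ] there.

/ʒ/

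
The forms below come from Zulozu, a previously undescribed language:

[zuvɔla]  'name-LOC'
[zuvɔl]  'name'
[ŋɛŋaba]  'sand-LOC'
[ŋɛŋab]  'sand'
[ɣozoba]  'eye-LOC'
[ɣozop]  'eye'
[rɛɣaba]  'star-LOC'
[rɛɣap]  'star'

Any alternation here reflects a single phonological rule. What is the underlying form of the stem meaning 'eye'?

The root 'eye' surfaces as [ɣozoba] and [ɣozop], with a stem-final [b] ~ [p] alternation.
Compare 'sand', with invariant [b] in [ŋɛŋaba] and [ŋɛŋab]: an analysis with underlying /b/ and a rule producing [p] in isolation would wrongly predict alternation here too.
The underlying segment must be /p/; voiceless stops become voiced between vowels, yielding [b] there.
The underlying form of 'eye' is therefore /ɣozop/.

/ɣozop/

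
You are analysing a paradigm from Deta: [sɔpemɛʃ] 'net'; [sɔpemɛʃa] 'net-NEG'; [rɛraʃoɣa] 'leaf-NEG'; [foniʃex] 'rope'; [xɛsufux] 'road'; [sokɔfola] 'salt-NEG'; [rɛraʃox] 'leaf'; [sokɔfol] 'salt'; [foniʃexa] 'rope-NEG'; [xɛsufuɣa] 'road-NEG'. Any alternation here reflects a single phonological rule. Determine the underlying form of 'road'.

/xɛsufuɣ/

The root 'road' surfaces as [xɛsufux] and [xɛsufuɣa], with a stem-final [x] ~ [ɣ] alternation.
Compare 'rope', with invariant [x] in [foniʃex] and [foniʃexa]: an analysis with underlying /x/ and a rule producing [ɣ] before the NEG suffix would wrongly predict alternation here too.
Therefore /ɣ/ is basic and [x] is derived by word-final obstruent devoicing (voiced obstruents become voiceless word-finally).
Hence 'road' is /xɛsufuɣ/ underlyingly.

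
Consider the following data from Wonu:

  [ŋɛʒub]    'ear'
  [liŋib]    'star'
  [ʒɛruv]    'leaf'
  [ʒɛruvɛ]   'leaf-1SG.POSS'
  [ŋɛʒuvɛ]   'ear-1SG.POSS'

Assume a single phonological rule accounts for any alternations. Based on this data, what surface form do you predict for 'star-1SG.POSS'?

The root 'ear' surfaces as [ŋɛʒub] and [ŋɛʒuvɛ], with a stem-final [b] ~ [v] alternation.
If /v/ were underlying and a rule turned it into [b] in isolation, 'leaf' would also alternate; but it has [v] in both [ʒɛruv] and [ʒɛruvɛ].
So /b/ is underlying, and a rule of intervocalic spirantization — voiced stops become fricatives between vowels — gives [v].
From [liŋib] the stem 'star' is /liŋib/; between vowels this yields [liŋivɛ].

[liŋivɛ]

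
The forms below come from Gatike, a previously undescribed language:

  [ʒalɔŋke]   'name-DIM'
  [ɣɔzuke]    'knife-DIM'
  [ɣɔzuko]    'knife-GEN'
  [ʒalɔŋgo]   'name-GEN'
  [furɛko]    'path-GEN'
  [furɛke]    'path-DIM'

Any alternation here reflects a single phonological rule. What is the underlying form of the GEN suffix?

The GEN morpheme has two allomorphs, [-go] and [-ko].
The DIM suffix, which begins with [k], is invariant after every stem; so [k] is not altered by any rule here.
So the underlying form is /-go/, and voiced stops become voiceless after a vowel.

/-go/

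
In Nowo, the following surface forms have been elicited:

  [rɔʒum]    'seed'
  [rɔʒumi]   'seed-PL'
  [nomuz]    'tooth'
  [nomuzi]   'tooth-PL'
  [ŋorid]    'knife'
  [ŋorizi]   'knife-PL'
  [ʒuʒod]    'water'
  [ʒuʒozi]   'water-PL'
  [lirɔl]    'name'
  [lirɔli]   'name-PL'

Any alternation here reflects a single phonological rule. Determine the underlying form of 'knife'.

In [ŋorid] and [ŋorizi] the final segment of 'knife' alternates: [d] ~ [z].
If /z/ were underlying and a rule turned it into [d] in isolation, 'tooth' would also alternate; but it has [z] in both [nomuz] and [nomuzi].
Therefore /d/ is basic and [z] is derived by intervocalic spirantization (voiced stops become fricatives between vowels).

/ŋorid/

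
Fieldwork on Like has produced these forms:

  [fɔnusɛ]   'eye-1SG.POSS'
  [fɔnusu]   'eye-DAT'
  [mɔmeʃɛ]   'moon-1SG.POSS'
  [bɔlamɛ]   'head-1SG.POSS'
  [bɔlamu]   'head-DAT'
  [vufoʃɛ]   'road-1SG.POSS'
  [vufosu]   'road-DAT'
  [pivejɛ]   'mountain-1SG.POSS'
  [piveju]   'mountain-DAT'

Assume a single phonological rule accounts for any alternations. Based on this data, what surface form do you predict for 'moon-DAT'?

The stem for 'road' ends in [ʃ] in [vufoʃɛ] but [s] in [vufosu].
Compare 'eye', with invariant [s] in [fɔnusɛ] and [fɔnusu]: an analysis with underlying /s/ and a rule producing [ʃ] before the 1SG.POSS suffix would wrongly predict alternation here too.
Therefore /ʃ/ is basic and [s] is derived by depalatalization (palato-alveolar /ʃ/ becomes [s] when no front vowel follows).
The one attested form of 'moon', [mɔmeʃɛ], shows underlying /mɔmeʃ/. Applying the same rule when no front vowel follows gives [mɔmesu].

[mɔmesu]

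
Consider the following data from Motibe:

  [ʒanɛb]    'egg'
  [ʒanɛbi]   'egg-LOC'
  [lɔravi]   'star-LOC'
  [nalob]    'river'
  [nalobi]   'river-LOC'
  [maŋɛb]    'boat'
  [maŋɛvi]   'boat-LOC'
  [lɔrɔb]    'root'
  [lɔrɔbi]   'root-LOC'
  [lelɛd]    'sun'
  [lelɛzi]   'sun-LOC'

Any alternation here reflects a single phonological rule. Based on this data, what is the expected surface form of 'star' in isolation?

The root 'boat' surfaces as [maŋɛb] and [maŋɛvi], with a stem-final [b] ~ [v] alternation.
But 'river' keeps [b] in both environments ([nalob], [nalobi]), so there is no rule changing /b/ to [v] before the LOC suffix.
The alternation reflects word-final hardening: voiced fricatives become stops word-finally. /v/ is underlying.
The one attested form of 'star', [lɔravi], shows underlying /lɔrav/. Applying the same rule word-finally gives [lɔrab].

[lɔrab]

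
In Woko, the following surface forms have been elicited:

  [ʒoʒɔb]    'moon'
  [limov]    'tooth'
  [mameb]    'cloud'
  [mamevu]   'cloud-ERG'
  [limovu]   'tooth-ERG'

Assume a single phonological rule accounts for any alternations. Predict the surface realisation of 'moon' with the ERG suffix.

[ʒoʒɔvu]

In [mameb] and [mamevu] the final segment of 'cloud' alternates: [b] ~ [v].
The stem 'tooth' ([limov], [limovu]) shows [v] unchanged in both environments, so [v] cannot be basic with [b] derived in isolation.
Therefore /b/ is basic and [v] is derived by intervocalic spirantization (voiced stops become fricatives between vowels).
From [ʒoʒɔb] the stem 'moon' is /ʒoʒɔb/; between vowels this yields [ʒoʒɔvu].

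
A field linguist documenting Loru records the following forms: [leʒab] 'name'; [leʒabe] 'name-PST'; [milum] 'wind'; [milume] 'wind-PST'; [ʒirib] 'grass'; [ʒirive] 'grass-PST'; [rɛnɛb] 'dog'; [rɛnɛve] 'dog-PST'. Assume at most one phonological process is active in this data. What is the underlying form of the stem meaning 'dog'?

In [rɛnɛb] and [rɛnɛve] the final segment of 'dog' alternates: [b] ~ [v].
If /b/ were underlying and a rule turned it into [v] before the PST suffix, 'name' would also alternate; but it has [b] in both [leʒab] and [leʒabe].
The alternation reflects word-final hardening: voiced fricatives become stops word-finally. /v/ is underlying.

/rɛnɛv/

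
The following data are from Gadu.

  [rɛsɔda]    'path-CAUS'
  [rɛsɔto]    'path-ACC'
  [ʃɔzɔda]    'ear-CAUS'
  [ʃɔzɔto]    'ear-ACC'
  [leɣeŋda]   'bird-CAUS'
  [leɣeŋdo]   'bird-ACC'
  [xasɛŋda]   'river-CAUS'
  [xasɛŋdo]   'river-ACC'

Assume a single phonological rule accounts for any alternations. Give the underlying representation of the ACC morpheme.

The ACC suffix surfaces as [-do] and [-to], depending on the final segment of the stem.
The CAUS suffix, which begins with [d], is invariant after every stem; so [d] is not altered by any rule here.
So the underlying form is /-to/, and voiceless stops become voiced after a nasal.

/-to/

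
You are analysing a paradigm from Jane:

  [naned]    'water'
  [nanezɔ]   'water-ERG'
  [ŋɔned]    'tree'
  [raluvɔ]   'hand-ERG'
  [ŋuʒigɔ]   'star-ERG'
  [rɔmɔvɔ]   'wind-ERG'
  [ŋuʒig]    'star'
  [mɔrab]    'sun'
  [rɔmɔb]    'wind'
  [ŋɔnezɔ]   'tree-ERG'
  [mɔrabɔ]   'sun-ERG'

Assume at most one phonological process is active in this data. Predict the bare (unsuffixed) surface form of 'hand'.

[ralub]

The stem for 'wind' ends in [b] in [rɔmɔb] but [v] in [rɔmɔvɔ].
The stem 'sun' ([mɔrab], [mɔrabɔ]) shows [b] unchanged in both environments, so [b] cannot be basic with [v] derived before the ERG suffix.
Therefore /v/ is basic and [b] is derived by word-final hardening (voiced fricatives become stops word-finally).
The one attested form of 'hand', [raluvɔ], shows underlying /raluv/. Applying the same rule word-finally gives [ralub].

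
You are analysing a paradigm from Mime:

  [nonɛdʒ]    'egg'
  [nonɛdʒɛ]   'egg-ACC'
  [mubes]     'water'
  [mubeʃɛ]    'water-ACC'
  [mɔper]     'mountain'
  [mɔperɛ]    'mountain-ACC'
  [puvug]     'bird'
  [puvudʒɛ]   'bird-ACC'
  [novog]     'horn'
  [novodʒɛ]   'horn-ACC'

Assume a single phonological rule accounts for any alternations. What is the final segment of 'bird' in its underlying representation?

In [puvug] and [puvudʒɛ] the final segment of 'bird' alternates: [g] ~ [dʒ].
The stem 'egg' ([nonɛdʒ], [nonɛdʒɛ]) shows [dʒ] unchanged in both environments, so [dʒ] cannot be basic with [g] derived in isolation.
Therefore /g/ is basic and [dʒ] is derived by palatalization before a front vowel (/g/ and /s/ become palato-alveolar [dʒ] and [ʃ] before a front vowel).

/g/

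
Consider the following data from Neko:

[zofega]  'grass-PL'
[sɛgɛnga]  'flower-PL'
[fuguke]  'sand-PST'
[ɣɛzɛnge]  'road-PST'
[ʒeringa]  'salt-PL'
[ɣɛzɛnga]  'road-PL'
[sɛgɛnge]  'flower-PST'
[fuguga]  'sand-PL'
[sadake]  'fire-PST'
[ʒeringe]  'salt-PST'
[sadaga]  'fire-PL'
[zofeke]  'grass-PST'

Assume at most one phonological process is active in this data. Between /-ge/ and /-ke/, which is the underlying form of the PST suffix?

/-ke/

The PST suffix surfaces as [-ge] and [-ke], depending on the final segment of the stem.
The PL suffix, which begins with [g], is invariant after every stem; so [g] is not altered by any rule here.
So the underlying form is /-ke/, and voiceless stops become voiced after a nasal.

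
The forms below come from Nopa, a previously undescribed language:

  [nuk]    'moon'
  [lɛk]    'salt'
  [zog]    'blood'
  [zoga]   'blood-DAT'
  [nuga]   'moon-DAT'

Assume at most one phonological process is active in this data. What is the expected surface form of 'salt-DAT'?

In [nuga] and [nuk] the final segment of 'moon' alternates: [g] ~ [k].
But 'blood' keeps [g] in both environments ([zoga], [zog]), so there is no rule changing /g/ to [k] in isolation.
Therefore /k/ is basic and [g] is derived by intervocalic voicing (voiceless stops become voiced between vowels).
The one attested form of 'salt', [lɛk], shows underlying /lɛk/. Applying the same rule between vowels gives [lɛga].

[lɛga]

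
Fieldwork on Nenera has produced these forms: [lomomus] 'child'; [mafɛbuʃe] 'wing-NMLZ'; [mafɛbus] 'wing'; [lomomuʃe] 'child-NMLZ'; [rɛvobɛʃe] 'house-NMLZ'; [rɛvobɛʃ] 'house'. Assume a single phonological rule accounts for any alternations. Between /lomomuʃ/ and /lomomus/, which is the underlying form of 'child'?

/lomomus/

The root 'child' surfaces as [lomomus] and [lomomuʃe], with a stem-final [s] ~ [ʃ] alternation.
But 'house' keeps [ʃ] in both environments ([rɛvobɛʃ], [rɛvobɛʃe]), so there is no rule changing /ʃ/ to [s] in isolation.
The alternation reflects palatalization before a front vowel: /s/ becomes palato-alveolar [ʃ] before a front vowel. /s/ is underlying.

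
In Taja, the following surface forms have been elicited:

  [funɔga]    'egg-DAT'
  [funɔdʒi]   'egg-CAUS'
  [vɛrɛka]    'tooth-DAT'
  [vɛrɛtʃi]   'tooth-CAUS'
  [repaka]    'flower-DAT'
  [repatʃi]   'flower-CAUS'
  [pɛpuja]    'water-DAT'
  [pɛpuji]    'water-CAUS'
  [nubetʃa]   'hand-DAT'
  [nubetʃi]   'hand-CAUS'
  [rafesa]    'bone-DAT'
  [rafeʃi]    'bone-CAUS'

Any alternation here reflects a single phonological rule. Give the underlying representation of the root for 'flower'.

In [repaka] and [repatʃi] the final segment of 'flower' alternates: [k] ~ [tʃ].
Compare 'hand', with invariant [tʃ] in [nubetʃa] and [nubetʃi]: an analysis with underlying /tʃ/ and a rule producing [k] before the DAT suffix would wrongly predict alternation here too.
So /k/ is underlying, and a rule of palatalization before a front vowel — /k/, /g/ and /s/ become palato-alveolar [tʃ], [dʒ] and [ʃ] before a front vowel — gives [tʃ].
So 'flower' = /repak/.

/repak/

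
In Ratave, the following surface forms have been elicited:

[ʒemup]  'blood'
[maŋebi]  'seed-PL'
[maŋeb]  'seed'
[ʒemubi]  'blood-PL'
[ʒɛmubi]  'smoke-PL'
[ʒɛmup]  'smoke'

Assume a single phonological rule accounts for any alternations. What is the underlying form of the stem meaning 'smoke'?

The stem for 'smoke' ends in [p] in [ʒɛmup] but [b] in [ʒɛmubi].
Compare 'seed', with invariant [b] in [maŋeb] and [maŋebi]: an analysis with underlying /b/ and a rule producing [p] in isolation would wrongly predict alternation here too.
Therefore /p/ is basic and [b] is derived by intervocalic voicing (voiceless stops become voiced between vowels).

/ʒɛmup/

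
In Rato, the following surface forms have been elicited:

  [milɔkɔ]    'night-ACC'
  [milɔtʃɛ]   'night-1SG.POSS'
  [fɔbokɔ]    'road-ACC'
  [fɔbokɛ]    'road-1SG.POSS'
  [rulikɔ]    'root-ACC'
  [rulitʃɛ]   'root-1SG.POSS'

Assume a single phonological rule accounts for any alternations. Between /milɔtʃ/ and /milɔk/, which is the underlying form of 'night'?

/milɔtʃ/

'night' shows [k] ~ [tʃ] at the end of the stem ([milɔkɔ] vs [milɔtʃɛ]).
Compare 'road', with invariant [k] in [fɔbokɔ] and [fɔbokɛ]: an analysis with underlying /k/ and a rule producing [tʃ] before the 1SG.POSS suffix would wrongly predict alternation here too.
Therefore /tʃ/ is basic and [k] is derived by depalatalization (palato-alveolar /tʃ/ becomes [k] when no front vowel follows).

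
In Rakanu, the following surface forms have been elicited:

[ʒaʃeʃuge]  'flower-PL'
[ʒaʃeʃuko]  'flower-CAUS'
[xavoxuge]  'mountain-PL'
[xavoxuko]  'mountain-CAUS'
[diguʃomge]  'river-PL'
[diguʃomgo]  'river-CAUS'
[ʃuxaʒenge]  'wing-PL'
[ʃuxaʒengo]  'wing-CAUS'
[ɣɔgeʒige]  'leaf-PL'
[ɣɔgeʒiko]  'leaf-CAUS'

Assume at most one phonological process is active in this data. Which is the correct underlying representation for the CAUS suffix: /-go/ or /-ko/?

/-ko/

The CAUS morpheme has two allomorphs, [-go] and [-ko].
By contrast the PL suffix keeps its initial [g] throughout — that segment must be underlying.
The CAUS suffix is therefore /-ko/ underlyingly, with post-nasal voicing: voiceless stops become voiced after a nasal.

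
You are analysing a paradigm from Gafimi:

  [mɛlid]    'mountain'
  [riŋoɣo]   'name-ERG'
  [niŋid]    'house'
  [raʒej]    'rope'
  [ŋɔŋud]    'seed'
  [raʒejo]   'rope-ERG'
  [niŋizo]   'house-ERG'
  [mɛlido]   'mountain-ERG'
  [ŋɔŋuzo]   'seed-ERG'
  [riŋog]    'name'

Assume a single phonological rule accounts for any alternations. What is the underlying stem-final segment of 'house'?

/z/

The stem for 'house' ends in [d] in [niŋid] but [z] in [niŋizo].
The stem 'mountain' ([mɛlid], [mɛlido]) shows [d] unchanged in both environments, so [d] cannot be basic with [z] derived before the ERG suffix.
The underlying segment must be /z/; voiced fricatives become stops word-finally, yielding [d] there.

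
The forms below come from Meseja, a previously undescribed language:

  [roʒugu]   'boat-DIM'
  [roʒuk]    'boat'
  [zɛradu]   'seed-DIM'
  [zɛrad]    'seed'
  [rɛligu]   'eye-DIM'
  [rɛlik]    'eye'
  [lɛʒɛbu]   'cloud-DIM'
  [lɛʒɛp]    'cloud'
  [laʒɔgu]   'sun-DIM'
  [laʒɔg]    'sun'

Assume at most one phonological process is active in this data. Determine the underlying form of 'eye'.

In [rɛligu] and [rɛlik] the final segment of 'eye' alternates: [g] ~ [k].
But 'sun' keeps [g] in both environments ([laʒɔgu], [laʒɔg]), so there is no rule changing /g/ to [k] in isolation.
The alternation reflects intervocalic voicing: voiceless stops become voiced between vowels. /k/ is underlying.

/rɛlik/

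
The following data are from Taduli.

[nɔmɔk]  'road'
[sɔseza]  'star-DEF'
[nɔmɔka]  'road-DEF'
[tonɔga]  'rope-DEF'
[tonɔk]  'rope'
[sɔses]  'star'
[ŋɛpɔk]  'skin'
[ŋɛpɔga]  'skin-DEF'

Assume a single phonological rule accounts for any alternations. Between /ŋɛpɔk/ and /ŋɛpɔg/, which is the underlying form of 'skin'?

/ŋɛpɔg/

In [ŋɛpɔk] and [ŋɛpɔga] the final segment of 'skin' alternates: [k] ~ [g].
If /k/ were underlying and a rule turned it into [g] before the DEF suffix, 'road' would also alternate; but it has [k] in both [nɔmɔk] and [nɔmɔka].
The underlying segment must be /g/; voiced obstruents become voiceless word-finally, yielding [k] there.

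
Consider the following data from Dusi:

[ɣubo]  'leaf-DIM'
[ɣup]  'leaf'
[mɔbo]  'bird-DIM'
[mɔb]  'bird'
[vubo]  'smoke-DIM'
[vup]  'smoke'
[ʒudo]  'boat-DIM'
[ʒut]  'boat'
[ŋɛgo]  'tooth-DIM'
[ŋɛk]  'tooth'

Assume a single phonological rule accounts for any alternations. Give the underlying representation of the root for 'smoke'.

/vup/

'smoke' shows [b] ~ [p] at the end of the stem ([vubo] vs [vup]).
But 'bird' keeps [b] in both environments ([mɔbo], [mɔb]), so there is no rule changing /b/ to [p] in isolation.
Therefore /p/ is basic and [b] is derived by intervocalic voicing (voiceless stops become voiced between vowels).
Hence 'smoke' is /vup/ underlyingly.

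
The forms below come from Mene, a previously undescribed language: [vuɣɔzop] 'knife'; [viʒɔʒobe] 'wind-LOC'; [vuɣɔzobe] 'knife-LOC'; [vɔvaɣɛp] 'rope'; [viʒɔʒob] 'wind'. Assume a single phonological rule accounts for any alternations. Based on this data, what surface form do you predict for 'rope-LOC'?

[vɔvaɣɛbe]

The stem for 'knife' ends in [b] in [vuɣɔzobe] but [p] in [vuɣɔzop].
Compare 'wind', with invariant [b] in [viʒɔʒobe] and [viʒɔʒob]: an analysis with underlying /b/ and a rule producing [p] in isolation would wrongly predict alternation here too.
Therefore /p/ is basic and [b] is derived by intervocalic voicing (voiceless stops become voiced between vowels).
The one attested form of 'rope', [vɔvaɣɛp], shows underlying /vɔvaɣɛp/. Applying the same rule between vowels gives [vɔvaɣɛbe].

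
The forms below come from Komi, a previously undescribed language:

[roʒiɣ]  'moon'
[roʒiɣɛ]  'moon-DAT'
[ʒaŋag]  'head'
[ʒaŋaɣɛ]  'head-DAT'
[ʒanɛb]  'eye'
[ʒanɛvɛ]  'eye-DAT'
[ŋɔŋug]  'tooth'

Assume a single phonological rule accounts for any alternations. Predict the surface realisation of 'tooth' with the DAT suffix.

The root 'head' surfaces as [ʒaŋag] and [ʒaŋaɣɛ], with a stem-final [g] ~ [ɣ] alternation.
The stem 'moon' ([roʒiɣ], [roʒiɣɛ]) shows [ɣ] unchanged in both environments, so [ɣ] cannot be basic with [g] derived in isolation.
The alternation reflects intervocalic spirantization: voiced stops become fricatives between vowels. /g/ is underlying.
The one attested form of 'tooth', [ŋɔŋug], shows underlying /ŋɔŋug/. Applying the same rule between vowels gives [ŋɔŋuɣɛ].

[ŋɔŋuɣɛ]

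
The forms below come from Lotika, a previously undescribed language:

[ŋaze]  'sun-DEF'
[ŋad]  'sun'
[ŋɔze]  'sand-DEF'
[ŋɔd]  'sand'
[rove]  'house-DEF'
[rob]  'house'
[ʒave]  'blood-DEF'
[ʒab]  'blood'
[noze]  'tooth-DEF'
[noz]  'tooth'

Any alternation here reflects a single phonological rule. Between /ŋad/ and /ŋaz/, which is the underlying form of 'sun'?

/ŋad/

The root 'sun' surfaces as [ŋaze] and [ŋad], with a stem-final [z] ~ [d] alternation.
Compare 'tooth', with invariant [z] in [noze] and [noz]: an analysis with underlying /z/ and a rule producing [d] in isolation would wrongly predict alternation here too.
Therefore /d/ is basic and [z] is derived by intervocalic spirantization (voiced stops become fricatives between vowels).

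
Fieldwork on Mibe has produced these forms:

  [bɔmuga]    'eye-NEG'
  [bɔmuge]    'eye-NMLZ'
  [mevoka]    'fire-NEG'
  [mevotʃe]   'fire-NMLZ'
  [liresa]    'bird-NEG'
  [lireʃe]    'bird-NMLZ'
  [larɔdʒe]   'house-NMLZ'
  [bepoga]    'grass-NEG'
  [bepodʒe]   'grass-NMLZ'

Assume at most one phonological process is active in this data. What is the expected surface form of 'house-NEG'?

[larɔga]

'grass' shows [g] ~ [dʒ] at the end of the stem ([bepoga] vs [bepodʒe]).
If /g/ were underlying and a rule turned it into [dʒ] before the NMLZ suffix, 'eye' would also alternate; but it has [g] in both [bɔmuga] and [bɔmuge].
The underlying segment must be /dʒ/; palato-alveolar /tʃ/, /dʒ/ and /ʃ/ become [k], [g] and [s] when no front vowel follows, yielding [g] there.
From [larɔdʒe] the stem 'house' is /larɔdʒ/; when no front vowel follows this yields [larɔga].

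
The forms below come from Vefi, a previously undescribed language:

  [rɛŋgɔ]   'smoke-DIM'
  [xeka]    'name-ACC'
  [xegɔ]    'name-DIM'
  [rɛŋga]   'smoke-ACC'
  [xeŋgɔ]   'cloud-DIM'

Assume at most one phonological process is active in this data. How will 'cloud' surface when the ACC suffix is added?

[xeŋga]

The ACC suffix surfaces as [-ga] and [-ka], depending on the final segment of the stem.
The DIM suffix, which begins with [g], is invariant after every stem; so [g] is not altered by any rule here.
So the underlying form is /-ka/, and voiceless stops become voiced after a nasal.
After 'cloud', which ends in a nasal, the suffix surfaces as [-ga], giving [xeŋga].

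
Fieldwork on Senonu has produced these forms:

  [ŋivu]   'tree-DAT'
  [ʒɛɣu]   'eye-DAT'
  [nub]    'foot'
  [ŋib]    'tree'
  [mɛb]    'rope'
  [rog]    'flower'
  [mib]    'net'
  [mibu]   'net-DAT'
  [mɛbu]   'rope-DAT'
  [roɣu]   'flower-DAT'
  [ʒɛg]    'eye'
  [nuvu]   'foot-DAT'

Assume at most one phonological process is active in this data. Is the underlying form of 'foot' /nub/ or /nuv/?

The stem for 'foot' ends in [v] in [nuvu] but [b] in [nub].
If /b/ were underlying and a rule turned it into [v] before the DAT suffix, 'rope' would also alternate; but it has [b] in both [mɛbu] and [mɛb].
The alternation reflects word-final hardening: voiced fricatives become stops word-finally. /v/ is underlying.

/nuv/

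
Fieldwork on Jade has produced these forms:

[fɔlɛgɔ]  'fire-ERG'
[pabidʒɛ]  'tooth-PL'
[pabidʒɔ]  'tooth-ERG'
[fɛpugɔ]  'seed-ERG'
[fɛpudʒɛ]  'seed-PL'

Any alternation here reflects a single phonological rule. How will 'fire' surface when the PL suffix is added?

The stem for 'seed' ends in [g] in [fɛpugɔ] but [dʒ] in [fɛpudʒɛ].
Compare 'tooth', with invariant [dʒ] in [pabidʒɔ] and [pabidʒɛ]: an analysis with underlying /dʒ/ and a rule producing [g] before the ERG suffix would wrongly predict alternation here too.
The alternation reflects palatalization before a front vowel: /g/ becomes palato-alveolar [dʒ] before a front vowel. /g/ is underlying.
From [fɔlɛgɔ] the stem 'fire' is /fɔlɛg/; before a front vowel this yields [fɔlɛdʒɛ].

[fɔlɛdʒɛ]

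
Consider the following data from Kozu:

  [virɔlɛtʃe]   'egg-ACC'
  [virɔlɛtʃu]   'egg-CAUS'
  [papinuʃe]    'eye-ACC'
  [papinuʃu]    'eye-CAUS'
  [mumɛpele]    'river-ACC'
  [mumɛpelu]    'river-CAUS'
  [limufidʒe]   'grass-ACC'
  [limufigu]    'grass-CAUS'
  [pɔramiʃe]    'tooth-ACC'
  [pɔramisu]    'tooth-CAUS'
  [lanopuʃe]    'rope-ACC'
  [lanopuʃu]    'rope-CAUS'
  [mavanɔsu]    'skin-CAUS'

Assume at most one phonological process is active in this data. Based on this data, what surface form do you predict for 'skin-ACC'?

[mavanɔʃe]

In [pɔramiʃe] and [pɔramisu] the final segment of 'tooth' alternates: [ʃ] ~ [s].
The stem 'rope' ([lanopuʃe], [lanopuʃu]) shows [ʃ] unchanged in both environments, so [ʃ] cannot be basic with [s] derived before the CAUS suffix.
The alternation reflects palatalization before a front vowel: /g/ and /s/ become palato-alveolar [dʒ] and [ʃ] before a front vowel. /s/ is underlying.
The one attested form of 'skin', [mavanɔsu], shows underlying /mavanɔs/. Applying the same rule before a front vowel gives [mavanɔʃe].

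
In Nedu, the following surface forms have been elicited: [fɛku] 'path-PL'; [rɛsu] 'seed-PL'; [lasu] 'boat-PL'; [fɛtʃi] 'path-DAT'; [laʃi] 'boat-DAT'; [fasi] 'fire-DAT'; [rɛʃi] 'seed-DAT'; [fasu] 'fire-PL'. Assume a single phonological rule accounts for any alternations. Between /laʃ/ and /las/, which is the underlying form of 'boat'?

'boat' shows [ʃ] ~ [s] at the end of the stem ([laʃi] vs [lasu]).
The stem 'fire' ([fasi], [fasu]) shows [s] unchanged in both environments, so [s] cannot be basic with [ʃ] derived before the DAT suffix.
Therefore /ʃ/ is basic and [s] is derived by depalatalization (palato-alveolar /tʃ/ and /ʃ/ become [k] and [s] when no front vowel follows).

/laʃ/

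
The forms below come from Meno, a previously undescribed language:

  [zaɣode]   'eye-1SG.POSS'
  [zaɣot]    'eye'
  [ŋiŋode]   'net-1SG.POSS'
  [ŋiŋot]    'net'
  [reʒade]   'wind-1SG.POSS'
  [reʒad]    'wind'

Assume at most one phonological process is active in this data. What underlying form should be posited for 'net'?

/ŋiŋot/

In [ŋiŋode] and [ŋiŋot] the final segment of 'net' alternates: [d] ~ [t].
The stem 'wind' ([reʒade], [reʒad]) shows [d] unchanged in both environments, so [d] cannot be basic with [t] derived in isolation.
The underlying segment must be /t/; voiceless stops become voiced between vowels, yielding [d] there.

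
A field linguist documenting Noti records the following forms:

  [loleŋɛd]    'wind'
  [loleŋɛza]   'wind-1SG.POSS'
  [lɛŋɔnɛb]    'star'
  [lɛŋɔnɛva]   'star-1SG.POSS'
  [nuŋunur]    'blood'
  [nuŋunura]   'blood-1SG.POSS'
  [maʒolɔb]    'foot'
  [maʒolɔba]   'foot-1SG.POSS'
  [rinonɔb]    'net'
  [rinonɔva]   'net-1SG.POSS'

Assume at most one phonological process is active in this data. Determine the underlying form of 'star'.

The stem for 'star' ends in [b] in [lɛŋɔnɛb] but [v] in [lɛŋɔnɛva].
If /b/ were underlying and a rule turned it into [v] before the 1SG.POSS suffix, 'foot' would also alternate; but it has [b] in both [maʒolɔb] and [maʒolɔba].
Therefore /v/ is basic and [b] is derived by word-final hardening (voiced fricatives become stops word-finally).
The underlying form of 'star' is therefore /lɛŋɔnɛv/.

/lɛŋɔnɛv/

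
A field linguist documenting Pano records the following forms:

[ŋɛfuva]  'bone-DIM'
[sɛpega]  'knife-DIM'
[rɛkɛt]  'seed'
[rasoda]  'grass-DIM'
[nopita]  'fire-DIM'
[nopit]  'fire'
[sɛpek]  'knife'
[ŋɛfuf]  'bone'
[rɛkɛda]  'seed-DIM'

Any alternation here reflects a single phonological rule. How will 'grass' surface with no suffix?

'seed' shows [t] ~ [d] at the end of the stem ([rɛkɛt] vs [rɛkɛda]).
But 'fire' keeps [t] in both environments ([nopit], [nopita]), so there is no rule changing /t/ to [d] before the DIM suffix.
The alternation reflects word-final obstruent devoicing: voiced obstruents become voiceless word-finally. /d/ is underlying.
From [rasoda] the stem 'grass' is /rasod/; word-finally this yields [rasot].

[rasot]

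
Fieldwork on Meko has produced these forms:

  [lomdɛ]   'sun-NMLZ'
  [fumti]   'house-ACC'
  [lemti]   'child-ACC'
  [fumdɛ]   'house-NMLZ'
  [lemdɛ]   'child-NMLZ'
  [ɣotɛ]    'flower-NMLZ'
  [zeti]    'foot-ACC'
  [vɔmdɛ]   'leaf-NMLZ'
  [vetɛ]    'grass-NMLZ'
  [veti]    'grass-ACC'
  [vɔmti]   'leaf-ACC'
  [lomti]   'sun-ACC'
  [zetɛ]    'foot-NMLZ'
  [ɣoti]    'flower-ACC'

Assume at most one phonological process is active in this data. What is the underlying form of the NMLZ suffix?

The NMLZ suffix surfaces as [-dɛ] and [-tɛ], depending on the final segment of the stem.
The ACC suffix, which begins with [t], is invariant after every stem; so [t] is not altered by any rule here.
The NMLZ suffix is therefore /-dɛ/ underlyingly, with post-vocalic devoicing: voiced stops become voiceless after a vowel.

/-dɛ/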